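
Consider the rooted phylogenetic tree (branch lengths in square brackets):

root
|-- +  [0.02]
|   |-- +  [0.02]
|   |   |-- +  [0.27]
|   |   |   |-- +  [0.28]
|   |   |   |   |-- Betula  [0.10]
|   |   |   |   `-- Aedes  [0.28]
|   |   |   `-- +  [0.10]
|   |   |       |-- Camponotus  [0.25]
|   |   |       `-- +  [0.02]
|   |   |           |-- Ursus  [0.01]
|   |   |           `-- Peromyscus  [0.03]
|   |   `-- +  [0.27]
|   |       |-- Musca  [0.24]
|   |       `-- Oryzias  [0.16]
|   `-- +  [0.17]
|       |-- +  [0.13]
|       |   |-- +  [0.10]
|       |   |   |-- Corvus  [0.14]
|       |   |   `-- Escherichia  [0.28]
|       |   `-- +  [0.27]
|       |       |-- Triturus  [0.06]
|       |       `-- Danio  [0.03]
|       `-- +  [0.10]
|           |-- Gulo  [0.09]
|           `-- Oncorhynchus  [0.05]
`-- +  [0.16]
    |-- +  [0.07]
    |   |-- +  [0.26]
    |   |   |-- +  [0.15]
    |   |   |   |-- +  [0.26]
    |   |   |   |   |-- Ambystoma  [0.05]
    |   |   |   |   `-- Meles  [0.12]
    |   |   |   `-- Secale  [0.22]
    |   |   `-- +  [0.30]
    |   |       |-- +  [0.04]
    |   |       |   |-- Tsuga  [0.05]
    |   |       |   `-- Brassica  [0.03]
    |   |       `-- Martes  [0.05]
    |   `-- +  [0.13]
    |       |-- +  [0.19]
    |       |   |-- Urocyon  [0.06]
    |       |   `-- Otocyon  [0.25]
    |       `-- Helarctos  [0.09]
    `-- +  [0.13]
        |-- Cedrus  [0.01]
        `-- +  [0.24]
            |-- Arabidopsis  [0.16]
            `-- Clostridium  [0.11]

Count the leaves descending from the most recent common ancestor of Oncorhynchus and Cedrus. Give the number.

The MRCA of Oncorhynchus and Cedrus is the root, so the clade is the entire tree.
That clade contains 25 terminal taxa: Aedes, Ambystoma, Arabidopsis, Betula, Brassica, Camponotus, Cedrus, Clostridium, Corvus, Danio, Escherichia, Gulo, Helarctos, Martes, Meles, Musca, Oncorhynchus, Oryzias, Otocyon, Peromyscus, Secale, Triturus, Tsuga, Urocyon, Ursus.

25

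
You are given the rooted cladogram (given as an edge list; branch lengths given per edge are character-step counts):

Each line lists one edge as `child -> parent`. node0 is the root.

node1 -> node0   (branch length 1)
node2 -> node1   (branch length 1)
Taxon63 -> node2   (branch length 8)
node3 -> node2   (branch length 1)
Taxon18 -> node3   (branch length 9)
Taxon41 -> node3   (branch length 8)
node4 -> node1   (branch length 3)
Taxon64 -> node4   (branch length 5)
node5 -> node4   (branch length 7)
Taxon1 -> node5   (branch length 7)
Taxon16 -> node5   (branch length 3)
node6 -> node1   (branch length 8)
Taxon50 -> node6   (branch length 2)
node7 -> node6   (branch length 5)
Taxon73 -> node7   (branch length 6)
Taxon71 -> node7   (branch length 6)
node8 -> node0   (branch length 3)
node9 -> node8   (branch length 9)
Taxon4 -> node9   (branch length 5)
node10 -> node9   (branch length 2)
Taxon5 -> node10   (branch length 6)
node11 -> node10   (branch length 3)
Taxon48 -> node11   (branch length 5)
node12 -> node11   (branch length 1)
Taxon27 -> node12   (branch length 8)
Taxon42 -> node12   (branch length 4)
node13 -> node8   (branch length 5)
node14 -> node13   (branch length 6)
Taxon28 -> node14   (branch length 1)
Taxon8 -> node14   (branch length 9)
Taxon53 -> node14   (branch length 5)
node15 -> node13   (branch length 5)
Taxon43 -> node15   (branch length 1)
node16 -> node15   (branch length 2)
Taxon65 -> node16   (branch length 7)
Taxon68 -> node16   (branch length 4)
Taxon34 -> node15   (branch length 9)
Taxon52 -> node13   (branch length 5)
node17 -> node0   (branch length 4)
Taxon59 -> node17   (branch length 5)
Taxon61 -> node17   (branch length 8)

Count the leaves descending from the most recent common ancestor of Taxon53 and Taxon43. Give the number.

8

The MRCA of Taxon53 and Taxon43 is the node subtending ((Taxon28,Taxon8,Taxon53),(Taxon43,(Taxon65,Taxon68),Taxon34),Taxon52).
That clade contains 8 terminal taxa: Taxon28, Taxon34, Taxon43, Taxon52, Taxon53, Taxon65, Taxon68, Taxon8.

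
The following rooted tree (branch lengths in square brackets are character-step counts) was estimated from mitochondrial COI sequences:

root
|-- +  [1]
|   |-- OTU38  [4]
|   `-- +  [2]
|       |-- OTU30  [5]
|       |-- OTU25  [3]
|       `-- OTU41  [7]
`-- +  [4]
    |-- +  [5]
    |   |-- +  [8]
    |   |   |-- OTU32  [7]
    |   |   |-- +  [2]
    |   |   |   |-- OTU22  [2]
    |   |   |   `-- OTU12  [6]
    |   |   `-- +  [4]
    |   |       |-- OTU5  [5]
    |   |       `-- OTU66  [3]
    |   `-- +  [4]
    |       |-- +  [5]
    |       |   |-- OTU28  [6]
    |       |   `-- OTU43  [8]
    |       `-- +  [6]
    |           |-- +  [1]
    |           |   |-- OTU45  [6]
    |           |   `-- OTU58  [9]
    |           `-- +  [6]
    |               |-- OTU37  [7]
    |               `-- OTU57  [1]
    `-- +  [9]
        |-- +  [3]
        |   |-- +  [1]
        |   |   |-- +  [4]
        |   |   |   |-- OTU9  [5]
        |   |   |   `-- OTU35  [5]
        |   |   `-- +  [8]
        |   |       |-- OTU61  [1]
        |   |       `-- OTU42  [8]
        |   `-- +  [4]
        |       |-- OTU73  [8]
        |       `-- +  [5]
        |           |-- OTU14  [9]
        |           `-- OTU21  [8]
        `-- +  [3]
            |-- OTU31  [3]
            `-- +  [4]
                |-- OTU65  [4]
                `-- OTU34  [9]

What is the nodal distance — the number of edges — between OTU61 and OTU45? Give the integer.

10

The MRCA of OTU61 and OTU45 is the node subtending (((OTU32,(OTU22,OTU12),(OTU5,OTU66)),((OTU28,OTU43),((OTU45,OTU58),(OTU37,OTU57)))),((((OTU9,OTU35),(OTU61,OTU42)),(OTU73,(OTU14,OTU21))),(OTU31,(OTU65,OTU34)))).
From OTU61 up to that node: 5 branches. From OTU45 up to the same node: 5 branches. Total: 5 + 5 = 10.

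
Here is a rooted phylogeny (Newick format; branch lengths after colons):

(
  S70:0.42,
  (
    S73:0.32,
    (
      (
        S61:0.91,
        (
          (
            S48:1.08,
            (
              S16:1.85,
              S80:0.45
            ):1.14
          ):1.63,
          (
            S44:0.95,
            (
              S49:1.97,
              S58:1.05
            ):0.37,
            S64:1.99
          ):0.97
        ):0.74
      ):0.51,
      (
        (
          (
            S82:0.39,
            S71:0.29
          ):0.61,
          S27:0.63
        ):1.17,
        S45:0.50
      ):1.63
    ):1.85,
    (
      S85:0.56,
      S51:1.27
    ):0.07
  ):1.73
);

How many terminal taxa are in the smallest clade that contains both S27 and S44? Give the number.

The MRCA of S27 and S44 is the node subtending ((S61,((S48,(S16,S80)),(S44,(S49,S58),S64))),(((S82,S71),S27),S45)).
That clade contains 12 terminal taxa: S16, S27, S44, S45, S48, S49, S58, S61, S64, S71, S80, S82.

12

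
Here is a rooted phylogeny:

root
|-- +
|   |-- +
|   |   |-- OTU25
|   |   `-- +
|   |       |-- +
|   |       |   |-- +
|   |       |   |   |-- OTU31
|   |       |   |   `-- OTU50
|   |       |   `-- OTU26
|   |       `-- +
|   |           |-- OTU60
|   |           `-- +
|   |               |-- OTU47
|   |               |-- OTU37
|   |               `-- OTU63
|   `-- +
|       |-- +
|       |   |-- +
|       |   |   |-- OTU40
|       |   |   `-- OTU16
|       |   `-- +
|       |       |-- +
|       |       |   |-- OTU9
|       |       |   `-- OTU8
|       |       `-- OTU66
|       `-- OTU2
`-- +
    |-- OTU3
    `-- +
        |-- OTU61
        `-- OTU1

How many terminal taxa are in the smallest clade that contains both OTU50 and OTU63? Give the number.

The MRCA of OTU50 and OTU63 is the node subtending (((OTU31,OTU50),OTU26),(OTU60,(OTU47,OTU37,OTU63))).
That clade contains 7 terminal taxa: OTU26, OTU31, OTU37, OTU47, OTU50, OTU60, OTU63.

7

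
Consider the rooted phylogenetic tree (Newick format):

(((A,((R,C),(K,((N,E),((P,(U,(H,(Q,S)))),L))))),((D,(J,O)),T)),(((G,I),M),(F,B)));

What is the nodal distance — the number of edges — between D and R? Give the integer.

7

The MRCA of D and R is the node subtending ((A,((R,C),(K,((N,E),((P,(U,(H,(Q,S)))),L))))),((D,(J,O)),T)).
From D up to that node: 3 branches. From R up to the same node: 4 branches. Total: 3 + 4 = 7.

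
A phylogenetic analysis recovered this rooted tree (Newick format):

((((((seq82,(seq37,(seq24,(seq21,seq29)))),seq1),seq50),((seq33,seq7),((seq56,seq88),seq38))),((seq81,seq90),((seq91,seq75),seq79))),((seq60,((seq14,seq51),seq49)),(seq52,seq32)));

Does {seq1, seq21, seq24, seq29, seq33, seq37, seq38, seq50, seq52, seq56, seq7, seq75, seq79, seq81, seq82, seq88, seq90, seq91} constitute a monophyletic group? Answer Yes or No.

No

The MRCA of the listed taxa is the root, so the smallest clade containing them is the whole tree.
That clade also contains seq14, seq32, seq49, seq51, seq60, which are not in the proposed group, so the group is not monophyletic.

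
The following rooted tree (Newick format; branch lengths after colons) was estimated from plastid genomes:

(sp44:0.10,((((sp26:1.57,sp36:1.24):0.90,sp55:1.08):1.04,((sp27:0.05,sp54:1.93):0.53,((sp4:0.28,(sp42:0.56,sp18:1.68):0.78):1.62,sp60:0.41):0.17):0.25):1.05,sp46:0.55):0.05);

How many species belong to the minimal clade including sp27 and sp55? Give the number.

The MRCA of sp27 and sp55 is the node subtending (((sp26,sp36),sp55),((sp27,sp54),((sp4,(sp42,sp18)),sp60))).
That clade contains 9 terminal taxa: sp18, sp26, sp27, sp36, sp4, sp42, sp54, sp55, sp60.

9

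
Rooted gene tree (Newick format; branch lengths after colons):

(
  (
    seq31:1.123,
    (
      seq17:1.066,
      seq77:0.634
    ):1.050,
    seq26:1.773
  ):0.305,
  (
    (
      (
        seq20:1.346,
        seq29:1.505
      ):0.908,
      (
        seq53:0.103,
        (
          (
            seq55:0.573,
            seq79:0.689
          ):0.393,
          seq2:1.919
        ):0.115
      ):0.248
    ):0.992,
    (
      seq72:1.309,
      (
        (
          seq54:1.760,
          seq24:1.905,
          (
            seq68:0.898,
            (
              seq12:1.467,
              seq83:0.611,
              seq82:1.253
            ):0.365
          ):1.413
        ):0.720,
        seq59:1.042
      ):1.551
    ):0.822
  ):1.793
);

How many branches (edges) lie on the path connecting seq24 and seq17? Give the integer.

8

The MRCA of seq24 and seq17 is the root of the tree.
From seq24 up to that node: 5 branches. From seq17 up to the same node: 3 branches. Total: 5 + 3 = 8.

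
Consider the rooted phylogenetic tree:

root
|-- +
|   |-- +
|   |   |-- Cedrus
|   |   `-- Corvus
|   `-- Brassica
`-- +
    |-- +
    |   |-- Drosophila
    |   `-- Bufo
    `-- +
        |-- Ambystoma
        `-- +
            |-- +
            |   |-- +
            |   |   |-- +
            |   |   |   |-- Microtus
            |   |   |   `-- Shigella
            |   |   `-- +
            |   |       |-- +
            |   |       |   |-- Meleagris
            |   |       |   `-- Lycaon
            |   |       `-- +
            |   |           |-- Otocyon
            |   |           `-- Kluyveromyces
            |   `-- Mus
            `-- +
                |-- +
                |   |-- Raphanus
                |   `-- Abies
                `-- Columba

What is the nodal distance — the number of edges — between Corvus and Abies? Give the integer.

The MRCA of Corvus and Abies is the root of the tree.
From Corvus up to that node: 3 branches. From Abies up to the same node: 6 branches. Total: 3 + 6 = 9.

9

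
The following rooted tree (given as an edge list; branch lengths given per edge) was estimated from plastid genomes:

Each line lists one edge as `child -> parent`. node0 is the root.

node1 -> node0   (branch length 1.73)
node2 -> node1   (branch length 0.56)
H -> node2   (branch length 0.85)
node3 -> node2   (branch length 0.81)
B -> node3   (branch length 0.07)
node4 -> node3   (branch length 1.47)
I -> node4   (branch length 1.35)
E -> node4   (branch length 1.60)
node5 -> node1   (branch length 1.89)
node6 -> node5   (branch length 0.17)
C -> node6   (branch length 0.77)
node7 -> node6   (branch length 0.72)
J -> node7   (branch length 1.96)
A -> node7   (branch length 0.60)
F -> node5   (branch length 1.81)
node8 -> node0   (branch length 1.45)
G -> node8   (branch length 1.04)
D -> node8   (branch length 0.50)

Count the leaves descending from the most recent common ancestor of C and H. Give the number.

8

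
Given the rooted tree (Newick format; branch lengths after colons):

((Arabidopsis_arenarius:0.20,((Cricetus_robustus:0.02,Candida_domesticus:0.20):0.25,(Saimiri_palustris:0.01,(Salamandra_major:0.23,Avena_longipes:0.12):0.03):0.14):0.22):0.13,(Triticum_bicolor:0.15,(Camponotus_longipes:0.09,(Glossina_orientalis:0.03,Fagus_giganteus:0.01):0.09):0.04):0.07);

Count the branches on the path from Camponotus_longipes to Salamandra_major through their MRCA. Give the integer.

The MRCA of Camponotus_longipes and Salamandra_major is the root of the tree.
From Camponotus_longipes up to that node: 3 branches. From Salamandra_major up to the same node: 5 branches. Total: 3 + 5 = 8.

8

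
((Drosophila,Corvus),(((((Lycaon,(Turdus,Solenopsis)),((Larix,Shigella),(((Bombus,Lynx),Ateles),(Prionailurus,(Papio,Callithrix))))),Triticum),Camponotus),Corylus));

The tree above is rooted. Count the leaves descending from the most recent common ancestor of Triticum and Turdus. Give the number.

12

The MRCA of Triticum and Turdus is the node subtending (((Lycaon,(Turdus,Solenopsis)),((Larix,Shigella),(((Bombus,Lynx),Ateles),(Prionailurus,(Papio,Callithrix))))),Triticum).
That clade contains 12 terminal taxa: Ateles, Bombus, Callithrix, Larix, Lycaon, Lynx, Papio, Prionailurus, Shigella, Solenopsis, Triticum, Turdus.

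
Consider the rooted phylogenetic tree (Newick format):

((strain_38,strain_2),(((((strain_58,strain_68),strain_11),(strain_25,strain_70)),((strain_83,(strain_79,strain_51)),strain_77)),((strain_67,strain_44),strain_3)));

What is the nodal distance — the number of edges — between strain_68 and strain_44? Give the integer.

8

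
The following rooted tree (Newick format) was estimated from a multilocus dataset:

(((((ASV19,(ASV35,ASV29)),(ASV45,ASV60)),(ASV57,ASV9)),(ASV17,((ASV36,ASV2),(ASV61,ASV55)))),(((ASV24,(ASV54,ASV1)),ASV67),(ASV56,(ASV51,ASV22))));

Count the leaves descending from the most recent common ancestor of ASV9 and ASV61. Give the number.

12

The MRCA of ASV9 and ASV61 is the node subtending ((((ASV19,(ASV35,ASV29)),(ASV45,ASV60)),(ASV57,ASV9)),(ASV17,((ASV36,ASV2),(ASV61,ASV55)))).
That clade contains 12 terminal taxa: ASV17, ASV19, ASV2, ASV29, ASV35, ASV36, ASV45, ASV55, ASV57, ASV60, ASV61, ASV9.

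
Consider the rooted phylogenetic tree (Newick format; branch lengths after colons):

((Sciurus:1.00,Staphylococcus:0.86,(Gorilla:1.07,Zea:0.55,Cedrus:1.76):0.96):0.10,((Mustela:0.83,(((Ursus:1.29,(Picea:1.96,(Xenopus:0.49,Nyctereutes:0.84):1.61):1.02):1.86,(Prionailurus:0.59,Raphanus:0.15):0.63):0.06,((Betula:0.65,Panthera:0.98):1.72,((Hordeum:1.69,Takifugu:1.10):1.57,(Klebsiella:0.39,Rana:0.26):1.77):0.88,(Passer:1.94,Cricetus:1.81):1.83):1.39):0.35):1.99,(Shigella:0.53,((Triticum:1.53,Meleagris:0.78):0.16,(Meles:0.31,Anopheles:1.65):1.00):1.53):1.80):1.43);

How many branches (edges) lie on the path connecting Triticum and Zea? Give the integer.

8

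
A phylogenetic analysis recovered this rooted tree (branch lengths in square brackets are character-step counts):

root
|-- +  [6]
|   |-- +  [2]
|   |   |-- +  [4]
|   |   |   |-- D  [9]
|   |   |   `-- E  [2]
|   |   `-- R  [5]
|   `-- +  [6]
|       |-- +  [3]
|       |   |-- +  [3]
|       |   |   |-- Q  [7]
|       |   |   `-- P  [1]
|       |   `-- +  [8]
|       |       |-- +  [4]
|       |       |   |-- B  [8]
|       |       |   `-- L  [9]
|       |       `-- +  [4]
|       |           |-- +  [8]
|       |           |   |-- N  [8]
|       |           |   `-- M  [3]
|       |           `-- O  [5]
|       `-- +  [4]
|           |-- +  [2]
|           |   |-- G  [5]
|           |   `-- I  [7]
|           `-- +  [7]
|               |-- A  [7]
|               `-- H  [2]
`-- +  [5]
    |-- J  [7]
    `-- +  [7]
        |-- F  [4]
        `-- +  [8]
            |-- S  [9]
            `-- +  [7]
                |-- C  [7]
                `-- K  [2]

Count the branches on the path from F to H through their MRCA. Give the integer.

The MRCA of F and H is the root of the tree.
From F up to that node: 3 branches. From H up to the same node: 5 branches. Total: 3 + 5 = 8.

8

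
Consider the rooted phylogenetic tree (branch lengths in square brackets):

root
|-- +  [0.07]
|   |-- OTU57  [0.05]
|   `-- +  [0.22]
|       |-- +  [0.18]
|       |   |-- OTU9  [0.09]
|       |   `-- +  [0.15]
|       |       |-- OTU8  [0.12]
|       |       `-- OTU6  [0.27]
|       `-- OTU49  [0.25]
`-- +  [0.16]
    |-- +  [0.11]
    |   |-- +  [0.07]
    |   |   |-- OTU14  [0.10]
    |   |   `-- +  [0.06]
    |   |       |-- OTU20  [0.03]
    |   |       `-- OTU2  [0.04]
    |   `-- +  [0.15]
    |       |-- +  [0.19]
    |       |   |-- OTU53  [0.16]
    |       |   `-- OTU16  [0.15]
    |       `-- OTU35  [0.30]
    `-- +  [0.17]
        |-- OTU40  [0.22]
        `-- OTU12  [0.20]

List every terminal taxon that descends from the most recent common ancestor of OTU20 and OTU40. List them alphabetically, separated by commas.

OTU12, OTU14, OTU16, OTU2, OTU20, OTU35, OTU40, OTU53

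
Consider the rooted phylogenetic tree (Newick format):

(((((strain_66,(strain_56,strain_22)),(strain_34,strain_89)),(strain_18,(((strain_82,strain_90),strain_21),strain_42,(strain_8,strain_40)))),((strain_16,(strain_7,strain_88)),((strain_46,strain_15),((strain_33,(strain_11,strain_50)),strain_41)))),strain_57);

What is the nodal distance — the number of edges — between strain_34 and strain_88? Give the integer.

The MRCA of strain_34 and strain_88 is the node subtending ((((strain_66,(strain_56,strain_22)),(strain_34,strain_89)),(strain_18,(((strain_82,strain_90),strain_21),strain_42,(strain_8,strain_40)))),((strain_16,(strain_7,strain_88)),((strain_46,strain_15),((strain_33,(strain_11,strain_50)),strain_41)))).
From strain_34 up to that node: 4 branches. From strain_88 up to the same node: 4 branches. Total: 4 + 4 = 8.

8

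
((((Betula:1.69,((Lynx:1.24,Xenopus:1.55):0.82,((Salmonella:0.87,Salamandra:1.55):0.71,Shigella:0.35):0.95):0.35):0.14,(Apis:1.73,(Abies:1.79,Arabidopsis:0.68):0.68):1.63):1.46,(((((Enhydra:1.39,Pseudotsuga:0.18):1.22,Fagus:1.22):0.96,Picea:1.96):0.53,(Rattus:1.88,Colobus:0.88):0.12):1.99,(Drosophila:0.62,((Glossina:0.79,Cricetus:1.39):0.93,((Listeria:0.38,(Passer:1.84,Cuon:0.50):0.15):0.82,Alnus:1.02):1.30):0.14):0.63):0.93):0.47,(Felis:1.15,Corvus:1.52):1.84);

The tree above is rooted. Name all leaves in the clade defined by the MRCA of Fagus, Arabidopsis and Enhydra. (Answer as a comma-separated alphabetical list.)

Tracing Fagus: it sits inside ((Enhydra,Pseudotsuga),Fagus).
Tracing Arabidopsis: it sits inside (Abies,Arabidopsis).
Tracing Enhydra: it sits inside (Enhydra,Pseudotsuga).
The smallest clade enclosing all 3 is (((Betula,((Lynx,Xenopus),((Salmonella,Salamandra),Shigella))),(Apis,(Abies,Arabidopsis))),(((((Enhydra,Pseudotsuga),Fagus),Picea),(Rattus,Colobus)),(Drosophila,((Glossina,Cricetus),((Listeria,(Passer,Cuon)),Alnus))))); the answer is its 22 terminal taxa in alphabetical order.

Abies, Alnus, Apis, Arabidopsis, Betula, Colobus, Cricetus, Cuon, Drosophila, Enhydra, Fagus, Glossina, Listeria, Lynx, Passer, Picea, Pseudotsuga, Rattus, Salamandra, Salmonella, Shigella, Xenopus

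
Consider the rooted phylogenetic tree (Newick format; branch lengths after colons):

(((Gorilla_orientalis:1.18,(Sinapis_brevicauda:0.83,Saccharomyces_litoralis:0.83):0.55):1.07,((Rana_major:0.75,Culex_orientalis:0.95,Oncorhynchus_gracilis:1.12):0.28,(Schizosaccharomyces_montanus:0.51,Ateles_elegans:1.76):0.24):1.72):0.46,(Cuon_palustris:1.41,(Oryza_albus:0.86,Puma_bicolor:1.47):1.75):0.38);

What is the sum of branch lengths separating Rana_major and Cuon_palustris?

The path runs Rana_major → … → MRCA → … → Cuon_palustris; the MRCA is the root of the tree.
Branch lengths along that path: 0.75 + 0.28 + 1.72 + 0.46 + 0.38 + 1.41 = 5.00.

5.00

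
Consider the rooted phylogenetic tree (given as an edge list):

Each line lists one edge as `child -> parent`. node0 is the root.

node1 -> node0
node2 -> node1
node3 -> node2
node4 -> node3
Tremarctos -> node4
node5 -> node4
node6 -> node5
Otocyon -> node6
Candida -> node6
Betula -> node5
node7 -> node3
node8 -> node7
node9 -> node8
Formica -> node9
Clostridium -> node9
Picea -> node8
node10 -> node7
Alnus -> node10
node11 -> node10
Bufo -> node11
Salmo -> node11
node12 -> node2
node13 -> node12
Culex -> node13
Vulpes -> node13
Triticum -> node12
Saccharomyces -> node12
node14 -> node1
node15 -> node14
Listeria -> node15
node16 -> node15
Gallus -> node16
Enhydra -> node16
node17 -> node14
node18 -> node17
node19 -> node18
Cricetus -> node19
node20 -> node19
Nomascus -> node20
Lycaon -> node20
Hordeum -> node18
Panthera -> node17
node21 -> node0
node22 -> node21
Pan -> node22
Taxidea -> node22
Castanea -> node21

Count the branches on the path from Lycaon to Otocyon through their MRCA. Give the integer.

The MRCA of Lycaon and Otocyon is the node subtending ((((Tremarctos,((Otocyon,Candida),Betula)),(((Formica,Clostridium),Picea),(Alnus,(Bufo,Salmo)))),((Culex,Vulpes),Triticum,Saccharomyces)),((Listeria,(Gallus,Enhydra)),(((Cricetus,(Nomascus,Lycaon)),Hordeum),Panthera))).
From Lycaon up to that node: 6 branches. From Otocyon up to the same node: 6 branches. Total: 6 + 6 = 12.

12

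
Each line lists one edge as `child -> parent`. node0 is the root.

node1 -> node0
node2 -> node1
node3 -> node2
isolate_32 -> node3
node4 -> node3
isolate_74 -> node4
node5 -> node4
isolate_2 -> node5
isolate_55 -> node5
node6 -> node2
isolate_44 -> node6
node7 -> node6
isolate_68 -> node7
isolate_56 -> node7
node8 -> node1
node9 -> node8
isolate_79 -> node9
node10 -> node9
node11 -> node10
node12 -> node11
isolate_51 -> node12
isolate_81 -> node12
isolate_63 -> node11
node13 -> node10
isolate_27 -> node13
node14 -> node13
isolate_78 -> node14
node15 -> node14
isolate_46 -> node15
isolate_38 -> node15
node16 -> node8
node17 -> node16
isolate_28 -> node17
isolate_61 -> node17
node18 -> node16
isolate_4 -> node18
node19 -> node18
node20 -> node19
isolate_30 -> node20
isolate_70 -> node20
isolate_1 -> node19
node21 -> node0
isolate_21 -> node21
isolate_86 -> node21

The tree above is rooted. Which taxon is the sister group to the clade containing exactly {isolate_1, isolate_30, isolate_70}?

The clade containing exactly {isolate_1, isolate_30, isolate_70} attaches to the tree at the node subtending (isolate_4,((isolate_30,isolate_70),isolate_1)).
The other lineage descending from that same node — the sister group — is the single tip isolate_4.

isolate_4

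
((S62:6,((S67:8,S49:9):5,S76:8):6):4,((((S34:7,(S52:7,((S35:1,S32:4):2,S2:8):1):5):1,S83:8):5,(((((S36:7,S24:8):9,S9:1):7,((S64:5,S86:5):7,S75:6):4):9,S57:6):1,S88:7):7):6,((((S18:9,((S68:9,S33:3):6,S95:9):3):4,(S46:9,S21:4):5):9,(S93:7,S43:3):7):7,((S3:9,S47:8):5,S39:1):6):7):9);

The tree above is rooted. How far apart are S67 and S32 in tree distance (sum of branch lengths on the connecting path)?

The path runs S67 → … → MRCA → … → S32; the MRCA is the root of the tree.
Branch lengths along that path: 8 + 5 + 6 + 4 + 9 + 6 + 5 + 1 + 5 + 1 + 2 + 4 = 56.

56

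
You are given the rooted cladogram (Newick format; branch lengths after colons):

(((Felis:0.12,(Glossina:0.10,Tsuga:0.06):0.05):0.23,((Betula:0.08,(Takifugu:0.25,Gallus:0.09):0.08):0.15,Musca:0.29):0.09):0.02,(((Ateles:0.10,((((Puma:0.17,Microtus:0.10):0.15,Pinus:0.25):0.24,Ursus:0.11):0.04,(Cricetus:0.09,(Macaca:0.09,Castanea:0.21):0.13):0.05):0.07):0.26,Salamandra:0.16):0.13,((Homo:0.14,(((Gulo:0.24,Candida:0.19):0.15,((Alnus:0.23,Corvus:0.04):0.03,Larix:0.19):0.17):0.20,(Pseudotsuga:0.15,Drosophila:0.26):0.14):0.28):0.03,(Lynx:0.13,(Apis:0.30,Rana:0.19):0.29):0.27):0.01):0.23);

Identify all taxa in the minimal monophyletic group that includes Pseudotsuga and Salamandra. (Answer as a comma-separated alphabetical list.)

Alnus, Apis, Ateles, Candida, Castanea, Corvus, Cricetus, Drosophila, Gulo, Homo, Larix, Lynx, Macaca, Microtus, Pinus, Pseudotsuga, Puma, Rana, Salamandra, Ursus

Tracing Pseudotsuga: it sits inside (Pseudotsuga,Drosophila).
Tracing Salamandra: it sits inside ((Ateles,((((Puma,Microtus),Pinus),Ursus),(Cricetus,(Macaca,Castanea)))),Salamandra).
The smallest clade enclosing both is (((Ateles,((((Puma,Microtus),Pinus),Ursus),(Cricetus,(Macaca,Castanea)))),Salamandra),((Homo,(((Gulo,Candida),((Alnus,Corvus),Larix)),(Pseudotsuga,Drosophila))),(Lynx,(Apis,Rana)))); the answer is its 20 terminal taxa in alphabetical order.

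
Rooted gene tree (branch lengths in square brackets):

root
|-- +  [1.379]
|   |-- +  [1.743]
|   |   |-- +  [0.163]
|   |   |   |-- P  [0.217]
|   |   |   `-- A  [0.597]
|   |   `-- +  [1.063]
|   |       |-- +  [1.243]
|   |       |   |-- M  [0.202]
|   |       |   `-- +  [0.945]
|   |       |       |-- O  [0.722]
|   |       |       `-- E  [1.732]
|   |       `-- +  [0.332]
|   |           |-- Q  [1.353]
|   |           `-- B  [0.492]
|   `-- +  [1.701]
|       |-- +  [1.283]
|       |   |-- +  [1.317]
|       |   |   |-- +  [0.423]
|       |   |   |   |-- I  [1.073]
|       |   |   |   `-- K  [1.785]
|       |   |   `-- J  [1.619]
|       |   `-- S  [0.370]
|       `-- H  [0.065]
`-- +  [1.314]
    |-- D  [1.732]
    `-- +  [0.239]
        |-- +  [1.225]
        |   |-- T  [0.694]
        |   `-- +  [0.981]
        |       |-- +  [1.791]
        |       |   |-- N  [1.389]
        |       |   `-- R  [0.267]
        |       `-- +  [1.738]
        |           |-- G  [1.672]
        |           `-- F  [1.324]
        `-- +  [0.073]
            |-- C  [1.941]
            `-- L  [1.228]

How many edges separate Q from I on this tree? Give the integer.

9

The MRCA of Q and I is the node subtending (((P,A),((M,(O,E)),(Q,B))),((((I,K),J),S),H)).
From Q up to that node: 4 branches. From I up to the same node: 5 branches. Total: 4 + 5 = 9.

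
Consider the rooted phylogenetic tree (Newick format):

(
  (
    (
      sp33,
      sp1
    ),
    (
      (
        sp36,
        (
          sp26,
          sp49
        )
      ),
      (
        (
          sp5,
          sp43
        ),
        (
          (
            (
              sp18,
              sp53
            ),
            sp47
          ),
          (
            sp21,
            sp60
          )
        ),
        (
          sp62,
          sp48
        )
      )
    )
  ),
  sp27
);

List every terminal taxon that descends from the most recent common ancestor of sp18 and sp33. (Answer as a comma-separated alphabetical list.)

sp1, sp18, sp21, sp26, sp33, sp36, sp43, sp47, sp48, sp49, sp5, sp53, sp60, sp62

Tracing sp18: it sits inside (sp18,sp53).
Tracing sp33: it sits inside (sp33,sp1).
The smallest clade enclosing both is ((sp33,sp1),((sp36,(sp26,sp49)),((sp5,sp43),(((sp18,sp53),sp47),(sp21,sp60)),(sp62,sp48)))); the answer is its 14 terminal taxa in alphabetical order.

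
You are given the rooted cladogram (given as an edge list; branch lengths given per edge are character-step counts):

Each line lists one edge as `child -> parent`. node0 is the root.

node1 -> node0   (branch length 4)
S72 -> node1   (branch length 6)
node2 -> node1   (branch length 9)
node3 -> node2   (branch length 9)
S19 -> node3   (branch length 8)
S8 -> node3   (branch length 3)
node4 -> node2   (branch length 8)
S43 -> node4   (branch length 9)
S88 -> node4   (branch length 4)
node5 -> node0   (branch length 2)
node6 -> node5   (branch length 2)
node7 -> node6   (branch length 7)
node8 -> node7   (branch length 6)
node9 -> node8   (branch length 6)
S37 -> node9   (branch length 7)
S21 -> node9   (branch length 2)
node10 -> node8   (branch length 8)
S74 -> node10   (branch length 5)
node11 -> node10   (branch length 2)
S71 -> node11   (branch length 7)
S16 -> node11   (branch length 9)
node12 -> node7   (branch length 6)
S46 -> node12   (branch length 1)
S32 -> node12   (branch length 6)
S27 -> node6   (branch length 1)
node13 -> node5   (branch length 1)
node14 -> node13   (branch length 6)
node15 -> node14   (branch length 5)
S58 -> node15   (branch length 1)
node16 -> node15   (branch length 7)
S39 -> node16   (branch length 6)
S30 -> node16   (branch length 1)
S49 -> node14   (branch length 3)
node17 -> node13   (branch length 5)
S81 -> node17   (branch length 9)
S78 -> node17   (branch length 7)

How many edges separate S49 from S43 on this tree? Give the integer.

8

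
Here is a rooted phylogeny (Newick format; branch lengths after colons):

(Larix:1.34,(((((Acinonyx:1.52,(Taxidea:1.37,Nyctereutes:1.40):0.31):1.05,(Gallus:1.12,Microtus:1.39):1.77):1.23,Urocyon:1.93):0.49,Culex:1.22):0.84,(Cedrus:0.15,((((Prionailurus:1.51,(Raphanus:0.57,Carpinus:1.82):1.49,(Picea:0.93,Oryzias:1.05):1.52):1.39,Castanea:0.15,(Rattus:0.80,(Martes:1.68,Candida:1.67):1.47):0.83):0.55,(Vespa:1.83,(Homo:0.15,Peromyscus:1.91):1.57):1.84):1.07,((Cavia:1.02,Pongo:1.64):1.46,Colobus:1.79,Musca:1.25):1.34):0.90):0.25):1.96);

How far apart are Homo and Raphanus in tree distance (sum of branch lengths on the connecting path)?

7.56

The path runs Homo → … → MRCA → … → Raphanus; the MRCA is the node subtending (((Prionailurus,(Raphanus,Carpinus),(Picea,Oryzias)),Castanea,(Rattus,(Martes,Candida))),(Vespa,(Homo,Peromyscus))).
Branch lengths along that path: 0.15 + 1.57 + 1.84 + 0.55 + 1.39 + 1.49 + 0.57 = 7.56.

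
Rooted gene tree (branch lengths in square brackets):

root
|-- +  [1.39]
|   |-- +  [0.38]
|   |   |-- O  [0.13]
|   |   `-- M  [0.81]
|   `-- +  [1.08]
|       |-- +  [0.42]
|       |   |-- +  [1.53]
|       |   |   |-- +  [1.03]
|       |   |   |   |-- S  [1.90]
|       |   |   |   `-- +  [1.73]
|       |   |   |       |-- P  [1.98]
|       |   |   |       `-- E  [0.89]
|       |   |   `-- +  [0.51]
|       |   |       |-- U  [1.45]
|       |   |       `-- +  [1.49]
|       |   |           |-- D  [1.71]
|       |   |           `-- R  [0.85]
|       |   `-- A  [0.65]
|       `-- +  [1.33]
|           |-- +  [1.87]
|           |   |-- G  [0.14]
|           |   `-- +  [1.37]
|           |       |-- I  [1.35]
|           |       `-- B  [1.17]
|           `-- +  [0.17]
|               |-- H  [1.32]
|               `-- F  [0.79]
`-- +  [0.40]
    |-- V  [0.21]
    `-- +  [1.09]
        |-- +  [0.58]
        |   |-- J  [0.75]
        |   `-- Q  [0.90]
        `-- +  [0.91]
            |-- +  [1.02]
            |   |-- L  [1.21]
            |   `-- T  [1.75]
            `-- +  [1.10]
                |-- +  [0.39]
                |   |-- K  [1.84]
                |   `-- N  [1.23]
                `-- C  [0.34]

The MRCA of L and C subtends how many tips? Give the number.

The MRCA of L and C is the node subtending ((L,T),((K,N),C)).
That clade contains 5 terminal taxa: C, K, L, N, T.

5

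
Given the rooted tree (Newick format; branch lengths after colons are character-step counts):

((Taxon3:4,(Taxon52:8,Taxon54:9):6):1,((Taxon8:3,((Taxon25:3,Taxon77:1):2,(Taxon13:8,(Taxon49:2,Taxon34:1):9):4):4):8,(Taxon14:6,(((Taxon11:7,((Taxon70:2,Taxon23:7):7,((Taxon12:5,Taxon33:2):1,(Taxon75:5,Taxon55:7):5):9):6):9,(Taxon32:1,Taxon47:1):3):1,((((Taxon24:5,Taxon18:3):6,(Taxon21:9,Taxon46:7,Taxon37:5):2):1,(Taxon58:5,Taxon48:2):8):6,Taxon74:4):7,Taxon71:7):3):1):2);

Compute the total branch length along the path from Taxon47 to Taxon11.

The path runs Taxon47 → … → MRCA → … → Taxon11; the MRCA is the node subtending ((Taxon11,((Taxon70,Taxon23),((Taxon12,Taxon33),(Taxon75,Taxon55)))),(Taxon32,Taxon47)).
Branch lengths along that path: 1 + 3 + 9 + 7 = 20.

20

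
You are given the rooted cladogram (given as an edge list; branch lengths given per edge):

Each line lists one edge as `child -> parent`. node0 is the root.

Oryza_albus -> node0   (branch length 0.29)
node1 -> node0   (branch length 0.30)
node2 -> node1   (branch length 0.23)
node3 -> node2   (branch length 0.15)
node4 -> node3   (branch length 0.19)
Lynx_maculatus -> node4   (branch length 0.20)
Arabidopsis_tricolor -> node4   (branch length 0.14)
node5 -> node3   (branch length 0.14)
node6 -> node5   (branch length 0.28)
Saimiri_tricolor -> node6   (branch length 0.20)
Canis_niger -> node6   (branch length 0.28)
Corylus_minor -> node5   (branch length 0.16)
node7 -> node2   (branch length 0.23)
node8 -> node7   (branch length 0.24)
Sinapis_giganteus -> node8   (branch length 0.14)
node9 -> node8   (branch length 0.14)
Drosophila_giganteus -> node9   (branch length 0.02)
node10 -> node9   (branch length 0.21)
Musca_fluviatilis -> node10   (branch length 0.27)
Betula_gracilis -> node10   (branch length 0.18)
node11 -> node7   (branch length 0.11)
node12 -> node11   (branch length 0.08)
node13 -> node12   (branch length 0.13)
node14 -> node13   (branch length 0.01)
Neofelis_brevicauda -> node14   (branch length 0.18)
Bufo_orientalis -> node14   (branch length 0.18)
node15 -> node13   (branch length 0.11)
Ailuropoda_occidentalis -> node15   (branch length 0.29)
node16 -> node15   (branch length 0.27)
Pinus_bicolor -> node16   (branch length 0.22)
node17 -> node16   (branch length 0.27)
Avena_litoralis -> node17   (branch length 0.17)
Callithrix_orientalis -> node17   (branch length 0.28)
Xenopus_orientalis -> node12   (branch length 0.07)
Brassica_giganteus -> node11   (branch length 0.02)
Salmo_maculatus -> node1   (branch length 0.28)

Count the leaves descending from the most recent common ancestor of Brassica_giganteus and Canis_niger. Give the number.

The MRCA of Brassica_giganteus and Canis_niger is the node subtending (((Lynx_maculatus,Arabidopsis_tricolor),((Saimiri_tricolor,Canis_niger),Corylus_minor)),((Sinapis_giganteus,(Drosophila_giganteus,(Musca_fluviatilis,Betula_gracilis))),((((Neofelis_brevicauda,Bufo_orientalis),(Ailuropoda_occidentalis,(Pinus_bicolor,(Avena_litoralis,Callithrix_orientalis)))),Xenopus_orientalis),Brassica_giganteus))).
That clade contains 17 terminal taxa: Ailuropoda_occidentalis, Arabidopsis_tricolor, Avena_litoralis, Betula_gracilis, Brassica_giganteus, Bufo_orientalis, Callithrix_orientalis, Canis_niger, Corylus_minor, Drosophila_giganteus, Lynx_maculatus, Musca_fluviatilis, Neofelis_brevicauda, Pinus_bicolor, Saimiri_tricolor, Sinapis_giganteus, Xenopus_orientalis.

17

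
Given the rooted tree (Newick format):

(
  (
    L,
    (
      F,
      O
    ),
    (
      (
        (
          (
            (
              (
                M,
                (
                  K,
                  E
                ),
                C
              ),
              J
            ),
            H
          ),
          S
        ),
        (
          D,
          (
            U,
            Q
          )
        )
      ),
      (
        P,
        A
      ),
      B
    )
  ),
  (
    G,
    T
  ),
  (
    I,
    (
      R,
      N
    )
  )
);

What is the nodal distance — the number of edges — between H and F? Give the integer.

The MRCA of H and F is the node subtending (L,(F,O),((((((M,(K,E),C),J),H),S),(D,(U,Q))),(P,A),B)).
From H up to that node: 5 branches. From F up to the same node: 2 branches. Total: 5 + 2 = 7.

7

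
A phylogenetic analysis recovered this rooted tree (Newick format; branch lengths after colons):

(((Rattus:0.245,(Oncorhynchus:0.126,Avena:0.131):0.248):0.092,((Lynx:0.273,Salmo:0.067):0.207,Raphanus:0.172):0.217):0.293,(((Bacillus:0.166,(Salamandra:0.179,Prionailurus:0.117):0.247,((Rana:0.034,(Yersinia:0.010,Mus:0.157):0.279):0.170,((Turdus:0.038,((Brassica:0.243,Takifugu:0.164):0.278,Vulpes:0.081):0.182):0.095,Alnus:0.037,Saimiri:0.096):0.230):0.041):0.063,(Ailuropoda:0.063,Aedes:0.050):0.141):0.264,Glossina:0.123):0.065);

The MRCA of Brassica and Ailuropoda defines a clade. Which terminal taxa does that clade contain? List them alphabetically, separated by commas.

Tracing Brassica: it sits inside (Brassica,Takifugu).
Tracing Ailuropoda: it sits inside (Ailuropoda,Aedes).
The smallest clade enclosing both is ((Bacillus,(Salamandra,Prionailurus),((Rana,(Yersinia,Mus)),((Turdus,((Brassica,Takifugu),Vulpes)),Alnus,Saimiri))),(Ailuropoda,Aedes)); the answer is its 14 terminal taxa in alphabetical order.

Aedes, Ailuropoda, Alnus, Bacillus, Brassica, Mus, Prionailurus, Rana, Saimiri, Salamandra, Takifugu, Turdus, Vulpes, Yersinia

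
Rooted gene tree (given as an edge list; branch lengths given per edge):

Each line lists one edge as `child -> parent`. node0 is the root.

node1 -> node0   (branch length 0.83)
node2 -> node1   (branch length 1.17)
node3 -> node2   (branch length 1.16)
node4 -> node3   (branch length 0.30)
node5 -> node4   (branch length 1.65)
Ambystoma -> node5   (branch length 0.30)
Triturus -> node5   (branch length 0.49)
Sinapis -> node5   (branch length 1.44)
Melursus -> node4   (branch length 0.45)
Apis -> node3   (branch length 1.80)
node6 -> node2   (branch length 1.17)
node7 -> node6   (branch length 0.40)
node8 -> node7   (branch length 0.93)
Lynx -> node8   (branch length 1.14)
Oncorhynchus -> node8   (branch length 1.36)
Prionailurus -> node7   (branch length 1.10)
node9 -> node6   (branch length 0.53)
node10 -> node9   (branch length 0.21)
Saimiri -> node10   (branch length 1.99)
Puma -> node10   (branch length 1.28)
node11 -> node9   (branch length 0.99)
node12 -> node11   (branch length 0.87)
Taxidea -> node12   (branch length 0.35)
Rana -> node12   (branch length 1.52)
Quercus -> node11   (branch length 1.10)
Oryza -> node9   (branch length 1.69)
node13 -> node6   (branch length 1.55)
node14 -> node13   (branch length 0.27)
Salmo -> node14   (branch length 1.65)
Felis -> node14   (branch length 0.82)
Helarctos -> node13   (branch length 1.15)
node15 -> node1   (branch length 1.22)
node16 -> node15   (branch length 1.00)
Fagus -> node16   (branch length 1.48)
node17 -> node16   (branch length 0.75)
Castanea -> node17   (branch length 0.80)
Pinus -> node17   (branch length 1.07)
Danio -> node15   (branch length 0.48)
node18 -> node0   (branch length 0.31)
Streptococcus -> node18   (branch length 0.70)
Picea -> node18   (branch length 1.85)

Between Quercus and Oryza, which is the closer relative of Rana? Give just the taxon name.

Quercus

The MRCA of Rana and Quercus subtends ((Taxidea,Rana),Quercus) (3 taxa).
The MRCA of Rana and Oryza subtends ((Saimiri,Puma),((Taxidea,Rana),Quercus),Oryza) (6 taxa).
The first is nested inside the second, so Rana shares a more recent common ancestor with Quercus.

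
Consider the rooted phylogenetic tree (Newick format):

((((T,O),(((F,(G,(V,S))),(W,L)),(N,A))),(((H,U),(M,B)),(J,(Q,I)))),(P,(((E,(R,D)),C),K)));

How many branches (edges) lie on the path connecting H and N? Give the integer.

8

The MRCA of H and N is the node subtending (((T,O),(((F,(G,(V,S))),(W,L)),(N,A))),(((H,U),(M,B)),(J,(Q,I)))).
From H up to that node: 4 branches. From N up to the same node: 4 branches. Total: 4 + 4 = 8.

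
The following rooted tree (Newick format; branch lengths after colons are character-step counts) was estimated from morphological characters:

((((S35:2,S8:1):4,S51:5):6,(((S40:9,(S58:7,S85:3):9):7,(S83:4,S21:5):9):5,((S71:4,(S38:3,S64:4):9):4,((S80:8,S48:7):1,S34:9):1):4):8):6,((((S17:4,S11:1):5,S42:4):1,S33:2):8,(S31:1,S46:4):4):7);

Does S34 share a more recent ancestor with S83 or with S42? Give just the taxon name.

The MRCA of S34 and S83 subtends (((S40,(S58,S85)),(S83,S21)),((S71,(S38,S64)),((S80,S48),S34))) (11 taxa).
The MRCA of S34 and S42 is the root, subtending the entire tree (20 taxa).
The first is nested inside the second, so S34 shares a more recent common ancestor with S83.

S83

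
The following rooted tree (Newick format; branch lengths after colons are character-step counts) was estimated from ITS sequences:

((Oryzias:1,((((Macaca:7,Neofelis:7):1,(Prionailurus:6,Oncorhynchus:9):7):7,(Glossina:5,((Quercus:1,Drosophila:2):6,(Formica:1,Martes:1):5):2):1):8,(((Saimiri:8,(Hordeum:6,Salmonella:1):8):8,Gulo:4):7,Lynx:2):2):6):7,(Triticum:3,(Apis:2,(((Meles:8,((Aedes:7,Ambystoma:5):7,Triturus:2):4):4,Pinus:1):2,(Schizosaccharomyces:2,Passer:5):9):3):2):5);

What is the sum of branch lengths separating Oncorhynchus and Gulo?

The path runs Oncorhynchus → … → MRCA → … → Gulo; the MRCA is the node subtending ((((Macaca,Neofelis),(Prionailurus,Oncorhynchus)),(Glossina,((Quercus,Drosophila),(Formica,Martes)))),(((Saimiri,(Hordeum,Salmonella)),Gulo),Lynx)).
Branch lengths along that path: 9 + 7 + 7 + 8 + 2 + 7 + 4 = 44.

44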